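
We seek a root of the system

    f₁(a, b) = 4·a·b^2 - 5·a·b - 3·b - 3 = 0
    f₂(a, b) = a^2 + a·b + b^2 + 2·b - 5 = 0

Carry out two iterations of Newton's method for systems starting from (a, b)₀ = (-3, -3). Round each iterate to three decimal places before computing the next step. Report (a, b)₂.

(-2.420, -0.495)

At (-3, -3): F = (-147.000, 16.000).
Jacobian J = [[4·b^2 - 5·b, 8·a·b - 5·a - 3], [2·a + b, a + 2·b + 2]].
At the point, J = [[51.000, 84.000], [-9.000, -7.000]] (det J = 399.000).
Solving J·Δ = −F gives Δ = (0.789, 1.271).
Then the next iterate is (a, b)₁ = (-2.211, -1.729).
Round to (-2.211, -1.729) and repeat: F = (-43.36571, 3.24278), J = [[20.60276, 38.63755], [-6.151, -3.669]].
Δ = (-0.209, 1.234), so (a, b)₂ = (-2.420, -0.495).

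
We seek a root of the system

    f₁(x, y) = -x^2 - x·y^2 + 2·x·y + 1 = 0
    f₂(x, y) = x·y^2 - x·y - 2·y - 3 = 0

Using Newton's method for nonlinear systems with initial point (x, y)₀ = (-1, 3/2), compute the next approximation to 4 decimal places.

(-0.1702, -0.0319)

At (-1, 3/2): F = (-0.7500, -6.7500).
Jacobian J = [[-2·x - y^2 + 2·y, -2·x·y + 2·x], [y^2 - y, 2·x·y - x - 2]].
At the point, J = [[2.7500, 1.0000], [0.7500, -4.0000]] (det J = -11.7500).
Solving J·Δ = −F gives Δ = (0.8298, -1.5319).
Then the next iterate is (x, y)₁ = (-0.1702, -0.0319).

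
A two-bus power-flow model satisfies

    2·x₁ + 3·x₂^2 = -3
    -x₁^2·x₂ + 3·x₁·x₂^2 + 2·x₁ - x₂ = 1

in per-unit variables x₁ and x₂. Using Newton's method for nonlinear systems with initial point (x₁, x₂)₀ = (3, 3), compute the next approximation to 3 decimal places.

At (3, 3): F = (36.000, 56.000).
Jacobian J = [[2, 6·x₂], [-2·x₁·x₂ + 3·x₂^2 + 2, -x₁^2 + 6·x₁·x₂ - 1]].
At the point, J = [[2.000, 18.000], [11.000, 44.000]] (det J = -110.000).
Solving J·Δ = −F gives Δ = (5.236, -2.582).
Then the next iterate is (x₁, x₂)₁ = (8.236, 0.418).

(8.236, 0.418)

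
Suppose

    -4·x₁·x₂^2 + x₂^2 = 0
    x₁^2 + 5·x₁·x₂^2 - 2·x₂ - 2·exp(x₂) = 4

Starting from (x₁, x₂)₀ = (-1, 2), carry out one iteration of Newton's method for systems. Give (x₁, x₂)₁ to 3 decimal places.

(-1.438, 0.650)

At (-1, 2): F = (20.000, -41.77811).
Jacobian J = [[-4·x₂^2, -8·x₁·x₂ + 2·x₂], [2·x₁ + 5·x₂^2, 10·x₁·x₂ - 2·exp(x₂) - 2]].
At the point, J = [[-16.000, 20.000], [18.000, -36.77811]] (det J = 228.44980).
Solving J·Δ = −F gives Δ = (-0.438, -1.350).
Then the next iterate is (x₁, x₂)₁ = (-1.438, 0.650).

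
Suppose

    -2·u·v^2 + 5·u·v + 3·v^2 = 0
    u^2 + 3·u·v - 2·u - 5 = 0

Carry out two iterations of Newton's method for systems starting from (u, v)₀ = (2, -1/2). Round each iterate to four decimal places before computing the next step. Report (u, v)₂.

At (2, -1/2): F = (-5.2500, -8.0000).
Jacobian J = [[-2·v^2 + 5·v, -4·u·v + 5·u + 6·v], [2·u + 3·v - 2, 3·u]].
At the point, J = [[-3.0000, 11.0000], [0.5000, 6.0000]] (det J = -23.5000).
Solving J·Δ = −F gives Δ = (2.4043, 1.1330).
Then the next iterate is (u, v)₁ = (4.4043, 0.6330).
Round to (4.4043, 0.6330) and repeat: F = (11.612167, 13.953024), J = [[2.363622, 14.667812], [8.7076, 13.2129]].
Δ = (-0.5309, -0.7061), so (u, v)₂ = (3.8734, -0.0731).

(3.8734, -0.0731)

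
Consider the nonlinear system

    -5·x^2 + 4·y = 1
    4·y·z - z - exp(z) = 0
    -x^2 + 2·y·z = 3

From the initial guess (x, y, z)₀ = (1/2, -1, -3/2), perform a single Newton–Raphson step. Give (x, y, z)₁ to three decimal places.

(-1.701, -2.189, 1.259)

At (1/2, -1, -3/2): F = (-6.250, 7.27687, -0.250).
Jacobian J = [[-10·x, 4, 0], [0, 4·z, 4·y - exp(z) - 1], [-2·x, 2·z, 2·y]].
At the point, J = [[-5.000, 4.000, 0.000], [0.000, -6.000, -5.22313], [-1.000, -3.000, -2.000]] (det J = 39.23947).
Solving J·Δ = −F gives Δ = (-2.201, -1.189, 2.759).
Then the next iterate is (x, y, z)₁ = (-1.701, -2.189, 1.259).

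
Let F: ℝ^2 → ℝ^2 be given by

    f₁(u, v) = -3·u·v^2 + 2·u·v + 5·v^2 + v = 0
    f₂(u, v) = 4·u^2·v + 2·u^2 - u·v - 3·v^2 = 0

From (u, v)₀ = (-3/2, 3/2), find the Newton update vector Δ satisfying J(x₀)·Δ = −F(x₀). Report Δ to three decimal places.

(0.493, -0.624)

At (-3/2, 3/2): F = (18.375, 13.500).
Jacobian J = [[-3·v^2 + 2·v, -6·u·v + 2·u + 10·v + 1], [8·u·v + 4·u - v, 4·u^2 - u - 6·v]].
At the point, J = [[-3.750, 26.500], [-25.500, 1.500]] (det J = 670.125).
Solving J·Δ = −F gives Δ = (0.493, -0.624).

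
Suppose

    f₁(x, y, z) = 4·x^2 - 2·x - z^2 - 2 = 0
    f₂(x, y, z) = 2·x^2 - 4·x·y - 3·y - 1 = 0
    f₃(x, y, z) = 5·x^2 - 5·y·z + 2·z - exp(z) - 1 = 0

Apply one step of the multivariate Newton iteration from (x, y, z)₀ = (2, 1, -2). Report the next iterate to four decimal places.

At (2, 1, -2): F = (6.0000, -4.0000, 24.864665).
Jacobian J = [[8·x - 2, 0, -2·z], [4·x - 4·y, -4·x - 3, 0], [10·x, -5·z, -5·y - exp(z) + 2]].
At the point, J = [[14.0000, 0.0000, 4.0000], [4.0000, -11.0000, 0.0000], [20.0000, 10.0000, -3.135335]] (det J = 1522.841634).
Solving J·Δ = −F gives Δ = (-0.7492, -0.6361, 1.1223).
Then the next iterate is (x, y, z)₁ = (1.2508, 0.3639, -0.8777).

(1.2508, 0.3639, -0.8777)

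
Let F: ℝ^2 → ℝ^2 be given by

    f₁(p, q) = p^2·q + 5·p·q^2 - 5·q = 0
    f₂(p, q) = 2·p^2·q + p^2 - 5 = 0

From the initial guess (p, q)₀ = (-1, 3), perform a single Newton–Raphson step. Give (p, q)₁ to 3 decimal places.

(-1.116, 1.191)

At (-1, 3): F = (-57.000, 2.000).
Jacobian J = [[2·p·q + 5·q^2, p^2 + 10·p·q - 5], [4·p·q + 2·p, 2·p^2]].
At the point, J = [[39.000, -34.000], [-14.000, 2.000]] (det J = -398.000).
Solving J·Δ = −F gives Δ = (-0.116, -1.809).
Then the next iterate is (p, q)₁ = (-1.116, 1.191).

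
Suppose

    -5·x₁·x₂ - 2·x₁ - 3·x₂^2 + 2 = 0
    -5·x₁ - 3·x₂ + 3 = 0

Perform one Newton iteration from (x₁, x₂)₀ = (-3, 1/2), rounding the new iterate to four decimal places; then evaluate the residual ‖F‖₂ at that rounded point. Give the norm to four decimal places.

At (-3, 1/2): F = (14.7500, 16.5000).
Jacobian J = [[-5·x₂ - 2, -5·x₁ - 6·x₂], [-5, -3]].
At the point, J = [[-4.5000, 12.0000], [-5.0000, -3.0000]] (det J = 73.5000).
Solving J·Δ = −F gives Δ = (3.2959, 0.0068).
Then the next iterate is (x₁, x₂)₁ = (0.2959, 0.5068).
Re-evaluating at (0.2959, 0.5068): F = (-0.112149, 0.0001), so ‖F‖₂ = 0.1121.

0.1121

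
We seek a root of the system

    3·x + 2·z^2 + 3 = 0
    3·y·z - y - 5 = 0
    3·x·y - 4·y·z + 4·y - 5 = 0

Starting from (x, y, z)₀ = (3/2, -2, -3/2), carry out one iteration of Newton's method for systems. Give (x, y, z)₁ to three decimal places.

At (3/2, -2, -3/2): F = (12.000, 6.000, -34.000).
Jacobian J = [[3, 0, 4·z], [0, 3·z - 1, 3·y], [3·y, 3·x - 4·z + 4, -4·y]].
At the point, J = [[3.000, 0.000, -6.000], [0.000, -5.500, -6.000], [-6.000, 14.500, 8.000]] (det J = 327.000).
Solving J·Δ = −F gives Δ = (-3.413, 0.771, 0.294).
Then the next iterate is (x, y, z)₁ = (-1.913, -1.229, -1.206).

(-1.913, -1.229, -1.206)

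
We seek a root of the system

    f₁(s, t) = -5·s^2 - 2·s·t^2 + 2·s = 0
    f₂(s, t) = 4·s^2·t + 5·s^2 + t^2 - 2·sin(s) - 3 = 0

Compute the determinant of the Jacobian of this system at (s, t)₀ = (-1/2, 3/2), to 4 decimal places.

J = [[-10·s - 2·t^2 + 2, -4·s·t], [8·s·t + 10·s - 2·cos(s), 4·s^2 + 2·t]].
At the point, J = [[2.5000, 3.0000], [-12.755165, 4.0000]].
det J = 48.2655.

48.2655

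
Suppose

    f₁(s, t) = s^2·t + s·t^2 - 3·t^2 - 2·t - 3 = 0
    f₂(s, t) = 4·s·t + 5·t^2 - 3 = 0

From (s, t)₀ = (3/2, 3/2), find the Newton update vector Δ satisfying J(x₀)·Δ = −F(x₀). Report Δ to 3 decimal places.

At (3/2, 3/2): F = (-6.000, 17.250).
Jacobian J = [[2·s·t + t^2, s^2 + 2·s·t - 6·t - 2], [4·t, 4·s + 10·t]].
At the point, J = [[6.750, -4.250], [6.000, 21.000]] (det J = 167.250).
Solving J·Δ = −F gives Δ = (0.315, -0.911).

(0.315, -0.911)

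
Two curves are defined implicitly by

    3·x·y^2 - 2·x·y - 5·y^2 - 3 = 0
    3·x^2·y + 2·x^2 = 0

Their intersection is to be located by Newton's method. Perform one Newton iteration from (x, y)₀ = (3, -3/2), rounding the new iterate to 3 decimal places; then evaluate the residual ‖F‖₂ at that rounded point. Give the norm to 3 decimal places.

At (3, -3/2): F = (15.000, -22.500).
Jacobian J = [[3·y^2 - 2·y, 6·x·y - 2·x - 10·y], [6·x·y + 4·x, 3·x^2]].
At the point, J = [[9.750, -18.000], [-15.000, 27.000]] (det J = -6.750).
Solving J·Δ = −F gives Δ = (0.000, 0.833).
Then the next iterate is (x, y)₁ = (3.000, -0.667).
Re-evaluating at (3.000, -0.667): F = (2.78156, -0.009), so ‖F‖₂ = 2.782.

2.782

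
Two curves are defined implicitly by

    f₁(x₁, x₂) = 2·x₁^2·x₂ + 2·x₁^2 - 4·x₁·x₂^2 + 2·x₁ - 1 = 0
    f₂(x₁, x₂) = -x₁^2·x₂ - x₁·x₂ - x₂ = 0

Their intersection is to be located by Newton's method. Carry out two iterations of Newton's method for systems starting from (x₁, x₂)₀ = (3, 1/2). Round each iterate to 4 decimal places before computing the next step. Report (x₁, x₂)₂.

At (3, 1/2): F = (29.0000, -6.5000).
Jacobian J = [[4·x₁·x₂ + 4·x₁ - 4·x₂^2 + 2, 2·x₁^2 - 8·x₁·x₂], [-2·x₁·x₂ - x₂, -x₁^2 - x₁ - 1]].
At the point, J = [[19.0000, 6.0000], [-3.5000, -13.0000]] (det J = -226.0000).
Solving J·Δ = −F gives Δ = (-1.4956, -0.0973).
Then the next iterate is (x₁, x₂)₁ = (1.5044, 0.4027).
Round to (1.5044, 0.4027) and repeat: F = (7.382178, -1.919920), J = [[9.792218, -0.320136], [-1.614344, -4.767619]].
Δ = (-0.7586, -0.1458), so (x₁, x₂)₂ = (0.7458, 0.2569).

(0.7458, 0.2569)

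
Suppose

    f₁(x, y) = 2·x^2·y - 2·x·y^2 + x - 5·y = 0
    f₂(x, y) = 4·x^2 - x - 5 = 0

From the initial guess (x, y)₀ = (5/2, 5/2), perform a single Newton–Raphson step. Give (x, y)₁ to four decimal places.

At (5/2, 5/2): F = (-10.0000, 17.5000).
Jacobian J = [[4·x·y - 2·y^2 + 1, 2·x^2 - 4·x·y - 5], [8·x - 1, 0]].
At the point, J = [[13.5000, -17.5000], [19.0000, 0.0000]] (det J = 332.5000).
Solving J·Δ = −F gives Δ = (-0.9211, -1.2820).
Then the next iterate is (x, y)₁ = (1.5789, 1.2180).

(1.5789, 1.2180)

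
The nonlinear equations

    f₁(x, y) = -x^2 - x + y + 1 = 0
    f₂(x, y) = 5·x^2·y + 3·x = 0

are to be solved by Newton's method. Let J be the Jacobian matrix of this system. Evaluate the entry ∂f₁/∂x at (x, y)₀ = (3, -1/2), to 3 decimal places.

∂f₁/∂x = -2·x - 1.
At (3, -1/2) this is -7.000.

-7.000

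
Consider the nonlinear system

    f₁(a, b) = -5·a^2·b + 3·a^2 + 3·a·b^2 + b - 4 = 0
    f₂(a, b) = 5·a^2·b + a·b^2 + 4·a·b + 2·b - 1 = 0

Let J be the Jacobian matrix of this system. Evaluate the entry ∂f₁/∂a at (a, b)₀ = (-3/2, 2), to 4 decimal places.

∂f₁/∂a = -10·a·b + 6·a + 3·b^2.
At (-3/2, 2) this is 33.0000.

33.0000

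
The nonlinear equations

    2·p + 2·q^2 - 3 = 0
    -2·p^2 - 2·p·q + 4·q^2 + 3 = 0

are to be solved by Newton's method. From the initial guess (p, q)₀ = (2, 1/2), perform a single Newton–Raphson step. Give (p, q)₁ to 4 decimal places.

(1.3333, 0.4167)

At (2, 1/2): F = (1.5000, -6.0000).
Jacobian J = [[2, 4·q], [-4·p - 2·q, -2·p + 8·q]].
At the point, J = [[2.0000, 2.0000], [-9.0000, 0.0000]] (det J = 18.0000).
Solving J·Δ = −F gives Δ = (-0.6667, -0.0833).
Then the next iterate is (p, q)₁ = (1.3333, 0.4167).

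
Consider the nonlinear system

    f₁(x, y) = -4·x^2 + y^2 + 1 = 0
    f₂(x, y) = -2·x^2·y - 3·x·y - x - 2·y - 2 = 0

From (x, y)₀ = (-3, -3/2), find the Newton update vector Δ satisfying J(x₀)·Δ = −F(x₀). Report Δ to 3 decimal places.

At (-3, -3/2): F = (-32.750, 17.500).
Jacobian J = [[-8·x, 2·y], [-4·x·y - 3·y - 1, -2·x^2 - 3·x - 2]].
At the point, J = [[24.000, -3.000], [-14.500, -11.000]] (det J = -307.500).
Solving J·Δ = −F gives Δ = (1.342, -0.178).

(1.342, -0.178)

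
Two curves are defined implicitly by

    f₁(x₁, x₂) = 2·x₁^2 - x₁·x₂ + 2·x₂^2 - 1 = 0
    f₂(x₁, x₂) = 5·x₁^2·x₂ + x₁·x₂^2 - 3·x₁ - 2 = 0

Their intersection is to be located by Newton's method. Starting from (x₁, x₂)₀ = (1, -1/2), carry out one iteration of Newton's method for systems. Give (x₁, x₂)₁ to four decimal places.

At (1, -1/2): F = (2.0000, -7.2500).
Jacobian J = [[4·x₁ - x₂, -x₁ + 4·x₂], [10·x₁·x₂ + x₂^2 - 3, 5·x₁^2 + 2·x₁·x₂]].
At the point, J = [[4.5000, -3.0000], [-7.7500, 4.0000]] (det J = -5.2500).
Solving J·Δ = −F gives Δ = (-2.6190, -3.2619).
Then the next iterate is (x₁, x₂)₁ = (-1.6190, -3.7619).

(-1.6190, -3.7619)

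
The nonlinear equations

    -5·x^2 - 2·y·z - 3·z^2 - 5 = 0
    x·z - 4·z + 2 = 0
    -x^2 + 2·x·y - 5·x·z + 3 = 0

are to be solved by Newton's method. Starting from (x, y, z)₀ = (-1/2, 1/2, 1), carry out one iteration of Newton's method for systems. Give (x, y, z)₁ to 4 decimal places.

(1.0700, 0.0233, 0.7933)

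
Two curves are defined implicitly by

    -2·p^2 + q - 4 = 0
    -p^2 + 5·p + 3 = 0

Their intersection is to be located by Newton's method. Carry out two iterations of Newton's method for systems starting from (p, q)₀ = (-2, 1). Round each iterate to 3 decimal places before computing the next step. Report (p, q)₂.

(-0.550, 4.501)

At (-2, 1): F = (-11.000, -11.000).
Jacobian J = [[-4·p, 1], [-2·p + 5, 0]].
At the point, J = [[8.000, 1.000], [9.000, 0.000]] (det J = -9.000).
Solving J·Δ = −F gives Δ = (1.222, 1.222).
Then the next iterate is (p, q)₁ = (-0.778, 2.222).
Round to (-0.778, 2.222) and repeat: F = (-2.98857, -1.49528), J = [[3.112, 1.000], [6.556, 0.000]].
Δ = (0.228, 2.279), so (p, q)₂ = (-0.550, 4.501).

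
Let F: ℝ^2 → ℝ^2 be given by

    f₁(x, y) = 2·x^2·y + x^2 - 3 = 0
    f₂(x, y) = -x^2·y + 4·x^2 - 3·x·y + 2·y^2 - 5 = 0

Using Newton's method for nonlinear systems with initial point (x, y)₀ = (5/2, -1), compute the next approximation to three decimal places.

(1.418, -0.693)

At (5/2, -1): F = (-9.250, 35.750).
Jacobian J = [[4·x·y + 2·x, 2·x^2], [-2·x·y + 8·x - 3·y, -x^2 - 3·x + 4·y]].
At the point, J = [[-5.000, 12.500], [28.000, -17.750]] (det J = -261.250).
Solving J·Δ = −F gives Δ = (-1.082, 0.307).
Then the next iterate is (x, y)₁ = (1.418, -0.693).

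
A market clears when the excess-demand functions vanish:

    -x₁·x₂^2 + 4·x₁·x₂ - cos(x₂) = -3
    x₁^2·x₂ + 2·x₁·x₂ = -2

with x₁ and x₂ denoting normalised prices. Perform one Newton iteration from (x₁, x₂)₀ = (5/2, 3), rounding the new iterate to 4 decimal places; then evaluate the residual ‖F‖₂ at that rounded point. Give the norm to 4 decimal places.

At (5/2, 3): F = (11.489992, 35.7500).
Jacobian J = [[-x₂^2 + 4·x₂, -2·x₁·x₂ + 4·x₁ + sin(x₂)], [2·x₁·x₂ + 2·x₂, x₁^2 + 2·x₁]].
At the point, J = [[3.0000, -4.858880], [21.0000, 11.2500]] (det J = 135.786480).
Solving J·Δ = −F gives Δ = (-2.2312, 0.9871).
Then the next iterate is (x₁, x₂)₁ = (0.2688, 3.9871).
Re-evaluating at (0.2688, 3.9871): F = (3.677177, 4.431547), so ‖F‖₂ = 5.7585.

5.7585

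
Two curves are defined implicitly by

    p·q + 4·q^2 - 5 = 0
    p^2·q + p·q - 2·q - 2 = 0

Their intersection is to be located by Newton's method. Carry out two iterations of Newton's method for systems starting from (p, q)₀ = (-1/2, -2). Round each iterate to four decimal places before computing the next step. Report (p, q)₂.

(-2.0852, -0.8876)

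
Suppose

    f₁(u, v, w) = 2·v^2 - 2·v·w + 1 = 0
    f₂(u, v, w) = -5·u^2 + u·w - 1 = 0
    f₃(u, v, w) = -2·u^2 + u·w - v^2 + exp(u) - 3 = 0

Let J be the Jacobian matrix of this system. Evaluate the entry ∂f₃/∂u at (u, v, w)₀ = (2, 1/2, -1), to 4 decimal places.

∂f₃/∂u = -4·u + w + exp(u).
At (2, 1/2, -1) this is -1.6109.

-1.6109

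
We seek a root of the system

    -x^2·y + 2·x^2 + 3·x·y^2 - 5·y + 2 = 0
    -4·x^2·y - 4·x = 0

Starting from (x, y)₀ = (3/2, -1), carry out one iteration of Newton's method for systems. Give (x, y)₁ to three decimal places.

(6.750, 4.000)

At (3/2, -1): F = (18.250, 3.000).
Jacobian J = [[-2·x·y + 4·x + 3·y^2, -x^2 + 6·x·y - 5], [-8·x·y - 4, -4·x^2]].
At the point, J = [[12.000, -16.250], [8.000, -9.000]] (det J = 22.000).
Solving J·Δ = −F gives Δ = (5.250, 5.000).
Then the next iterate is (x, y)₁ = (6.750, 4.000).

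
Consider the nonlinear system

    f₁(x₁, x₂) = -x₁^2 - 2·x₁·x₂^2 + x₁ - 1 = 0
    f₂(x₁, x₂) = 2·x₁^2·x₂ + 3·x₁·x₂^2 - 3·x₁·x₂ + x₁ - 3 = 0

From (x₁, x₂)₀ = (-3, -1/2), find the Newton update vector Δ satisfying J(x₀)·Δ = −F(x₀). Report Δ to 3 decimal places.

(1.881, 0.121)

At (-3, -1/2): F = (-11.500, -21.750).
Jacobian J = [[-2·x₁ - 2·x₂^2 + 1, -4·x₁·x₂], [4·x₁·x₂ + 3·x₂^2 - 3·x₂ + 1, 2·x₁^2 + 6·x₁·x₂ - 3·x₁]].
At the point, J = [[6.500, -6.000], [9.250, 36.000]] (det J = 289.500).
Solving J·Δ = −F gives Δ = (1.881, 0.121).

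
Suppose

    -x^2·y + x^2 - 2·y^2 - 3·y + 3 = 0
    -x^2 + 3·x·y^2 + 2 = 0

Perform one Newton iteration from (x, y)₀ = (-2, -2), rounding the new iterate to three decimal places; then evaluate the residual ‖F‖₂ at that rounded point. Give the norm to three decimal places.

7.633

At (-2, -2): F = (13.000, -26.000).
Jacobian J = [[-2·x·y + 2·x, -x^2 - 4·y - 3], [-2·x + 3·y^2, 6·x·y]].
At the point, J = [[-12.000, 1.000], [16.000, 24.000]] (det J = -304.000).
Solving J·Δ = −F gives Δ = (1.112, 0.342).
Then the next iterate is (x, y)₁ = (-0.888, -1.658).
Re-evaluating at (-0.888, -1.658): F = (4.57202, -6.11178), so ‖F‖₂ = 7.633.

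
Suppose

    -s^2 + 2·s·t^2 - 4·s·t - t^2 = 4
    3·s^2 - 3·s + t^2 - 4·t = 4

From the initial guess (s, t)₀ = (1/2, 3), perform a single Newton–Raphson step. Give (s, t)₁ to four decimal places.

At (1/2, 3): F = (-10.2500, -7.7500).
Jacobian J = [[-2·s + 2·t^2 - 4·t, 4·s·t - 4·s - 2·t], [6·s - 3, 2·t - 4]].
At the point, J = [[5.0000, -2.0000], [0.0000, 2.0000]] (det J = 10.0000).
Solving J·Δ = −F gives Δ = (3.6000, 3.8750).
Then the next iterate is (s, t)₁ = (4.1000, 6.8750).

(4.1000, 6.8750)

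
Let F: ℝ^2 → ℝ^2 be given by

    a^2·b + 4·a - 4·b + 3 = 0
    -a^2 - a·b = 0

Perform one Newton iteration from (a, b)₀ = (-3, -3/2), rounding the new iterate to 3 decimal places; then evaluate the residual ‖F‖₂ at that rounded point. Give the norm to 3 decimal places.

7241.036

At (-3, -3/2): F = (-16.500, -13.500).
Jacobian J = [[2·a·b + 4, a^2 - 4], [-2·a - b, -a]].
At the point, J = [[13.000, 5.000], [7.500, 3.000]] (det J = 1.500).
Solving J·Δ = −F gives Δ = (-12.000, 34.500).
Then the next iterate is (a, b)₁ = (-15.000, 33.000).
Re-evaluating at (-15.000, 33.000): F = (7236.000, 270.000), so ‖F‖₂ = 7241.036.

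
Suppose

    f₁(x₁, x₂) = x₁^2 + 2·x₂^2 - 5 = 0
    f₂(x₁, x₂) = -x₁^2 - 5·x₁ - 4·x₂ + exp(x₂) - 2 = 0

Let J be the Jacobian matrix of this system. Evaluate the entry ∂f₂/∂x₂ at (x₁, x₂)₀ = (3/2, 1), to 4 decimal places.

∂f₂/∂x₂ = exp(x₂) - 4.
At (3/2, 1) this is -1.2817.

-1.2817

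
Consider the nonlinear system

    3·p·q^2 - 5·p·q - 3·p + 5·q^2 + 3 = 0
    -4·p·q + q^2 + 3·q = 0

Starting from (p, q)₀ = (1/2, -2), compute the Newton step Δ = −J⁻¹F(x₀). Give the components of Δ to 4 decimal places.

At (1/2, -2): F = (32.5000, 2.0000).
Jacobian J = [[3·q^2 - 5·q - 3, 6·p·q - 5·p + 10·q], [-4·q, -4·p + 2·q + 3]].
At the point, J = [[19.0000, -28.5000], [8.0000, -3.0000]] (det J = 171.0000).
Solving J·Δ = −F gives Δ = (0.2368, 1.2982).

(0.2368, 1.2982)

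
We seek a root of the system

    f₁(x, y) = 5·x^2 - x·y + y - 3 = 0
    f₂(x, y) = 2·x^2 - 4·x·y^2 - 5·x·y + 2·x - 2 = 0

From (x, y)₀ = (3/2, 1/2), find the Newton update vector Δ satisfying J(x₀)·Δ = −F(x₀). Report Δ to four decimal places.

At (3/2, 1/2): F = (8.0000, 0.2500).
Jacobian J = [[10·x - y, -x + 1], [4·x - 4·y^2 - 5·y + 2, -8·x·y - 5·x]].
At the point, J = [[14.5000, -0.5000], [4.5000, -13.5000]] (det J = -193.5000).
Solving J·Δ = −F gives Δ = (-0.5575, -0.1673).

(-0.5575, -0.1673)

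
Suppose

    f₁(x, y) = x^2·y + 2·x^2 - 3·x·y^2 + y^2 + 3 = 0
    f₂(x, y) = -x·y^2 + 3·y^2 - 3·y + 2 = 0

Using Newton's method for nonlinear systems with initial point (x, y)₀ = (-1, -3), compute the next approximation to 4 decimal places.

(-1.1175, -1.2201)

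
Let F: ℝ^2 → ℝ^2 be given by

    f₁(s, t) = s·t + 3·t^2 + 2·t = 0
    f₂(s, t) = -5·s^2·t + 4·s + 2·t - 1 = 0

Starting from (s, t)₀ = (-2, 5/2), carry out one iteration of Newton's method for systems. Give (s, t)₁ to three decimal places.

(-1.447, 1.158)

At (-2, 5/2): F = (18.750, -54.000).
Jacobian J = [[t, s + 6·t + 2], [-10·s·t + 4, -5·s^2 + 2]].
At the point, J = [[2.500, 15.000], [54.000, -18.000]] (det J = -855.000).
Solving J·Δ = −F gives Δ = (0.553, -1.342).
Then the next iterate is (s, t)₁ = (-1.447, 1.158).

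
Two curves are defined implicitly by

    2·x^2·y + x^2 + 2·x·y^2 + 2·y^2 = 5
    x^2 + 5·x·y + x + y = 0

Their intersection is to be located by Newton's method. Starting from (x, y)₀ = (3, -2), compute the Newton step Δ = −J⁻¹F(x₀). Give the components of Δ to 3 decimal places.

(-1.386, 0.990)

At (3, -2): F = (0.000, -20.000).
Jacobian J = [[4·x·y + 2·x + 2·y^2, 2·x^2 + 4·x·y + 4·y], [2·x + 5·y + 1, 5·x + 1]].
At the point, J = [[-10.000, -14.000], [-3.000, 16.000]] (det J = -202.000).
Solving J·Δ = −F gives Δ = (-1.386, 0.990).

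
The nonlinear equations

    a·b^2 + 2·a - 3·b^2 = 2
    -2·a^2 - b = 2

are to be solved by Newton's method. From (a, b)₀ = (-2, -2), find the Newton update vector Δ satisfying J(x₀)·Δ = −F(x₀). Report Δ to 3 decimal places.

At (-2, -2): F = (-26.000, -8.000).
Jacobian J = [[b^2 + 2, 2·a·b - 6·b], [-4·a, -1]].
At the point, J = [[6.000, 20.000], [8.000, -1.000]] (det J = -166.000).
Solving J·Δ = −F gives Δ = (1.120, 0.964).

(1.120, 0.964)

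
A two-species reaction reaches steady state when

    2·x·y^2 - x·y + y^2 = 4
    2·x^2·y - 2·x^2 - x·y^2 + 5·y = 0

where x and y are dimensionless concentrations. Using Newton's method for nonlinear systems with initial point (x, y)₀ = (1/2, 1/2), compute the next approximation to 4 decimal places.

(12.2000, 3.0000)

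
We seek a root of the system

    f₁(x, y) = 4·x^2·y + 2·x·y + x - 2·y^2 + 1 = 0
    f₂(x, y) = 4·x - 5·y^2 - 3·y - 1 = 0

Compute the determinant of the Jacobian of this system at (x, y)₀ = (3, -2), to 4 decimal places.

-1067.0000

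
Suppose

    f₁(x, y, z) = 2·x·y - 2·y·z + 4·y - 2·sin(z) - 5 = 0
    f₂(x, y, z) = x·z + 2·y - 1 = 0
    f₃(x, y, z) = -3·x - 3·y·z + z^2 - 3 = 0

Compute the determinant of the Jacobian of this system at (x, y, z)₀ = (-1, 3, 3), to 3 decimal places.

-53.580

J = [[2·y, 2·x - 2·z + 4, -2·y - 2·cos(z)], [z, 2, x], [-3, -3·z, -3·y + 2·z]].
At the point, J = [[6.000, -4.000, -4.02002], [3.000, 2.000, -1.000], [-3.000, -9.000, -3.000]].
det J = -53.580.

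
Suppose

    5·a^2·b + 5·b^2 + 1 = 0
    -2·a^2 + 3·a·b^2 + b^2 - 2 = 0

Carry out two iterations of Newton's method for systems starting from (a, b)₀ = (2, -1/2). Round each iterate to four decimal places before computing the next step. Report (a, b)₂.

(1.0868, -1.1409)

At (2, -1/2): F = (-7.7500, -8.2500).
Jacobian J = [[10·a·b, 5·a^2 + 10·b], [-4·a + 3·b^2, 6·a·b + 2·b]].
At the point, J = [[-10.0000, 15.0000], [-7.2500, -7.0000]] (det J = 178.7500).
Solving J·Δ = −F gives Δ = (-0.9958, -0.1472).
Then the next iterate is (a, b)₁ = (1.0042, -0.6472).
Round to (1.0042, -0.6472) and repeat: F = (-0.168900, -2.336086), J = [[-6.499182, -1.429912], [-2.760196, -5.193909]].
Δ = (0.0826, -0.4937), so (a, b)₂ = (1.0868, -1.1409).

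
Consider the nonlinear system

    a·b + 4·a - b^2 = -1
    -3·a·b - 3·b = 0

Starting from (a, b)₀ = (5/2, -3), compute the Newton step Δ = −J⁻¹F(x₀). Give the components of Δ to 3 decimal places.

(-2.414, 0.931)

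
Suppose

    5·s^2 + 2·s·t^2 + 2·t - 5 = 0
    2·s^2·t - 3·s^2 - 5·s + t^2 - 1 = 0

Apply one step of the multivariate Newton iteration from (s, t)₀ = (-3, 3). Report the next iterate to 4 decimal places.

(-1.5907, 2.2673)

At (-3, 3): F = (-8.0000, 50.0000).
Jacobian J = [[10·s + 2·t^2, 4·s·t + 2], [4·s·t - 6·s - 5, 2·s^2 + 2·t]].
At the point, J = [[-12.0000, -34.0000], [-23.0000, 24.0000]] (det J = -1070.0000).
Solving J·Δ = −F gives Δ = (1.4093, -0.7327).
Then the next iterate is (s, t)₁ = (-1.5907, 2.2673).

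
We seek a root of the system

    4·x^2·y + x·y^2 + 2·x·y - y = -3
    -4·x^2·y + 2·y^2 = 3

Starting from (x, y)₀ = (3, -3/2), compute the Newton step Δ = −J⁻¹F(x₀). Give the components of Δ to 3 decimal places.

(-1.015, 0.451)

At (3, -3/2): F = (-51.750, 55.500).
Jacobian J = [[8·x·y + y^2 + 2·y, 4·x^2 + 2·x·y + 2·x - 1], [-8·x·y, -4·x^2 + 4·y]].
At the point, J = [[-36.750, 32.000], [36.000, -42.000]] (det J = 391.500).
Solving J·Δ = −F gives Δ = (-1.015, 0.451).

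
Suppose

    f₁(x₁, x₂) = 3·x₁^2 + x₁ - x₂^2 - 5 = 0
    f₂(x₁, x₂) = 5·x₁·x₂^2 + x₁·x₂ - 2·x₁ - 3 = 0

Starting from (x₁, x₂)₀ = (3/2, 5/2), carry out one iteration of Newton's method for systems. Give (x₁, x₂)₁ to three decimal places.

At (3/2, 5/2): F = (-3.000, 44.625).
Jacobian J = [[6·x₁ + 1, -2·x₂], [5·x₂^2 + x₂ - 2, 10·x₁·x₂ + x₁]].
At the point, J = [[10.000, -5.000], [31.750, 39.000]] (det J = 548.750).
Solving J·Δ = −F gives Δ = (-0.193, -0.987).
Then the next iterate is (x₁, x₂)₁ = (1.307, 1.513).

(1.307, 1.513)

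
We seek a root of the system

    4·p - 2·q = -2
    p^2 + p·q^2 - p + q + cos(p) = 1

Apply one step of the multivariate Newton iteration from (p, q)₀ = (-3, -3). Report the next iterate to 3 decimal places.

At (-3, -3): F = (-4.000, -19.98999).
Jacobian J = [[4, -2], [2·p + q^2 - sin(p) - 1, 2·p·q + 1]].
At the point, J = [[4.000, -2.000], [2.14112, 19.000]] (det J = 80.28224).
Solving J·Δ = −F gives Δ = (1.445, 0.889).
Then the next iterate is (p, q)₁ = (-1.555, -2.111).

(-1.555, -2.111)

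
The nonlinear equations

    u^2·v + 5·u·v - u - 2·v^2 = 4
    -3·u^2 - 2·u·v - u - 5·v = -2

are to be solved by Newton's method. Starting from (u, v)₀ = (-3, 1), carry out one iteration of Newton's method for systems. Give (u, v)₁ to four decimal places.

(-1.5203, -0.1959)

At (-3, 1): F = (-9.0000, -21.0000).
Jacobian J = [[2·u·v + 5·v - 1, u^2 + 5·u - 4·v], [-6·u - 2·v - 1, -2·u - 5]].
At the point, J = [[-2.0000, -10.0000], [15.0000, 1.0000]] (det J = 148.0000).
Solving J·Δ = −F gives Δ = (1.4797, -1.1959).
Then the next iterate is (u, v)₁ = (-1.5203, -0.1959).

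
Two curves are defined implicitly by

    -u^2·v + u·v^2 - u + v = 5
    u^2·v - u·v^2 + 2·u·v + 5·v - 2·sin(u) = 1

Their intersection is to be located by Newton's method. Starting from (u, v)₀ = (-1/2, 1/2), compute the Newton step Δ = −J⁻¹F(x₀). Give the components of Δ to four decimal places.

At (-1/2, 1/2): F = (-4.2500, 2.208851).
Jacobian J = [[-2·u·v + v^2 - 1, -u^2 + 2·u·v + 1], [2·u·v - v^2 + 2·v - 2·cos(u), u^2 - 2·u·v + 2·u + 5]].
At the point, J = [[-0.2500, 0.2500], [-1.505165, 4.7500]] (det J = -0.811209).
Solving J·Δ = −F gives Δ = (-25.5664, -8.5664).

(-25.5664, -8.5664)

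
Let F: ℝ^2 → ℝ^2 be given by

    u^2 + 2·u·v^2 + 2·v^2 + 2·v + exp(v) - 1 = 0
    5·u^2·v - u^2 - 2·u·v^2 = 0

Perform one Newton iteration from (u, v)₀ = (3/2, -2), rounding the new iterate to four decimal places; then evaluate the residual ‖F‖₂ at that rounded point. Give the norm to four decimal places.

11.8433

At (3/2, -2): F = (17.385335, -36.7500).
Jacobian J = [[2·u + 2·v^2, 4·u·v + 4·v + exp(v) + 2], [10·u·v - 2·u - 2·v^2, 5·u^2 - 4·u·v]].
At the point, J = [[11.0000, -17.864665], [-41.0000, 23.2500]] (det J = -476.701253).
Solving J·Δ = −F gives Δ = (-0.5293, 0.6473).
Then the next iterate is (u, v)₁ = (0.9707, -1.3527).
Re-evaluating at (0.9707, -1.3527): F = (4.707363, -10.867592), so ‖F‖₂ = 11.8433.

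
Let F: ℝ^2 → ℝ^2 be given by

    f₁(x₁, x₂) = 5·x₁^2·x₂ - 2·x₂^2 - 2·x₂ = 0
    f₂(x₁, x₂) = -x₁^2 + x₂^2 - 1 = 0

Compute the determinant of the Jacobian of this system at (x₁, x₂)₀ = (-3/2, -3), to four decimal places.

J = [[10·x₁·x₂, 5·x₁^2 - 4·x₂ - 2], [-2·x₁, 2·x₂]].
At the point, J = [[45.0000, 21.2500], [3.0000, -6.0000]].
det J = -333.7500.

-333.7500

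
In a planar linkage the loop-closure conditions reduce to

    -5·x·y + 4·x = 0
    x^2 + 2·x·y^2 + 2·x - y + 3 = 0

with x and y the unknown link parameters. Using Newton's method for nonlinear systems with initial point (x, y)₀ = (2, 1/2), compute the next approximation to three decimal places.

At (2, 1/2): F = (3.000, 11.500).
Jacobian J = [[-5·y + 4, -5·x], [2·x + 2·y^2 + 2, 4·x·y - 1]].
At the point, J = [[1.500, -10.000], [6.500, 3.000]] (det J = 69.500).
Solving J·Δ = −F gives Δ = (-1.784, 0.032).
Then the next iterate is (x, y)₁ = (0.216, 0.532).

(0.216, 0.532)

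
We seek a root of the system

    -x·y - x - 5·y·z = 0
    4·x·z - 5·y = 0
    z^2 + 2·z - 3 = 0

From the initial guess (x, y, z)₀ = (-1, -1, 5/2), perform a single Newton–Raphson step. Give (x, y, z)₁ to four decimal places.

At (-1, -1, 5/2): F = (12.5000, -5.0000, 8.2500).
Jacobian J = [[-y - 1, -x - 5·z, -5·y], [4·z, -5, 4·x], [0, 0, 2·z + 2]].
At the point, J = [[0.0000, -11.5000, 5.0000], [10.0000, -5.0000, -4.0000], [0.0000, 0.0000, 7.0000]] (det J = 805.0000).
Solving J·Δ = −F gives Δ = (0.3158, 0.5745, -1.1786).
Then the next iterate is (x, y, z)₁ = (-0.6842, -0.4255, 1.3214).

(-0.6842, -0.4255, 1.3214)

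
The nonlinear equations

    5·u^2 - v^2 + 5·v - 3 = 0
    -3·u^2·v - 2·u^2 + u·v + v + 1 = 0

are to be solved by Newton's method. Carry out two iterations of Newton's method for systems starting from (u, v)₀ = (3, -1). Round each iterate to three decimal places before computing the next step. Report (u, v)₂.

(1.380, -0.950)

At (3, -1): F = (36.000, 6.000).
Jacobian J = [[10·u, -2·v + 5], [-6·u·v - 4·u + v, -3·u^2 + u + 1]].
At the point, J = [[30.000, 7.000], [5.000, -23.000]] (det J = -725.000).
Solving J·Δ = −F gives Δ = (-1.200, 0.000).
Then the next iterate is (u, v)₁ = (1.800, -1.000).
Round to (1.800, -1.000) and repeat: F = (7.200, 1.440), J = [[18.000, 7.000], [2.600, -6.920]].
Δ = (-0.420, 0.050), so (u, v)₂ = (1.380, -0.950).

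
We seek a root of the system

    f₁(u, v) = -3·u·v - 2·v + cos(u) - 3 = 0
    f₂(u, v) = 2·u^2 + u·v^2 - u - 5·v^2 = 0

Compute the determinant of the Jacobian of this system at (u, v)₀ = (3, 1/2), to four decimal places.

127.0322

J = [[-3·v - sin(u), -3·u - 2], [4·u + v^2 - 1, 2·u·v - 10·v]].
At the point, J = [[-1.641120, -11.0000], [11.2500, -2.0000]].
det J = 127.0322.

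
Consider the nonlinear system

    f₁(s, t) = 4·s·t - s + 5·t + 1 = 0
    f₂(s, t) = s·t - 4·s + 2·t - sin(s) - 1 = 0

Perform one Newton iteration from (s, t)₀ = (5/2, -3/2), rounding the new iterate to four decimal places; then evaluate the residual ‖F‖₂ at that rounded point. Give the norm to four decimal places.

At (5/2, -3/2): F = (-24.0000, -18.348472).
Jacobian J = [[4·t - 1, 4·s + 5], [t - cos(s) - 4, s + 2]].
At the point, J = [[-7.0000, 15.0000], [-4.698856, 4.5000]] (det J = 38.982846).
Solving J·Δ = −F gives Δ = (-4.2898, -0.4019).
Then the next iterate is (s, t)₁ = (-1.7898, -1.9019).
Re-evaluating at (-1.7898, -1.9019): F = (6.896382, 6.735535), so ‖F‖₂ = 9.6399.

9.6399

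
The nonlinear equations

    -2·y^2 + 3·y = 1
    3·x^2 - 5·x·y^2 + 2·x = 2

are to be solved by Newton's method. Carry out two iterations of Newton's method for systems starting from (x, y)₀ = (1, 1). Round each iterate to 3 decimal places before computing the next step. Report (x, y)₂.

(1.476, 1.000)

At (1, 1): F = (0.000, -2.000).
Jacobian J = [[0, -4·y + 3], [6·x - 5·y^2 + 2, -10·x·y]].
At the point, J = [[0.000, -1.000], [3.000, -10.000]] (det J = 3.000).
Solving J·Δ = −F gives Δ = (0.667, 0.000).
Then the next iterate is (x, y)₁ = (1.667, 1.000).
Round to (1.667, 1.000) and repeat: F = (0.000, 1.33567), J = [[0.000, -1.000], [7.002, -16.670]].
Δ = (-0.191, 0.000), so (x, y)₂ = (1.476, 1.000).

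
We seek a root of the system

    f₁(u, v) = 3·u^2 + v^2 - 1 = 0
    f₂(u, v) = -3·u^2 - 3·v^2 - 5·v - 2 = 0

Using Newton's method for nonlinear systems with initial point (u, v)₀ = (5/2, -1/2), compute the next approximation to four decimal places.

(1.2778, -0.8333)

At (5/2, -1/2): F = (18.0000, -19.0000).
Jacobian J = [[6·u, 2·v], [-6·u, -6·v - 5]].
At the point, J = [[15.0000, -1.0000], [-15.0000, -2.0000]] (det J = -45.0000).
Solving J·Δ = −F gives Δ = (-1.2222, -0.3333).
Then the next iterate is (u, v)₁ = (1.2778, -0.8333).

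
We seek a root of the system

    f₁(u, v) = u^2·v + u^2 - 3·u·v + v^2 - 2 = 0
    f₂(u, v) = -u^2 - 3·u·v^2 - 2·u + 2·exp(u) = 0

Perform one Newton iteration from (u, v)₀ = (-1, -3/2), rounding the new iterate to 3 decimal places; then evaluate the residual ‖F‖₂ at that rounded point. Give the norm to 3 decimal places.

At (-1, -3/2): F = (-4.750, 8.48576).
Jacobian J = [[2·u·v + 2·u - 3·v, u^2 - 3·u + 2·v], [-2·u - 3·v^2 + 2·exp(u) - 2, -6·u·v]].
At the point, J = [[5.500, 1.000], [-6.01424, -9.000]] (det J = -43.48576).
Solving J·Δ = −F gives Δ = (0.788, 0.416).
Then the next iterate is (u, v)₁ = (-0.212, -1.084).
Re-evaluating at (-0.212, -1.084): F = (-1.51814, 2.74432), so ‖F‖₂ = 3.136.

3.136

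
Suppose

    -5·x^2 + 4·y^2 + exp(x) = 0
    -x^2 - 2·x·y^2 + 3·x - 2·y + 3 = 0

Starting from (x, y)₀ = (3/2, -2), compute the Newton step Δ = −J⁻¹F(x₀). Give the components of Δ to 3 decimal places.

(0.207, 0.441)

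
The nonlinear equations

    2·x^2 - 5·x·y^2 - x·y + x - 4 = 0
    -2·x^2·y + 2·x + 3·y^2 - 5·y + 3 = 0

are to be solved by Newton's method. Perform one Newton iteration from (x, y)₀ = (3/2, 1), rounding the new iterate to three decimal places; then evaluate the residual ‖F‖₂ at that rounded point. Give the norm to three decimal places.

At (3/2, 1): F = (-7.000, -0.500).
Jacobian J = [[4·x - 5·y^2 - y + 1, -10·x·y - x], [-4·x·y + 2, -2·x^2 + 6·y - 5]].
At the point, J = [[1.000, -16.500], [-4.000, -3.500]] (det J = -69.500).
Solving J·Δ = −F gives Δ = (0.234, -0.410).
Then the next iterate is (x, y)₁ = (1.734, 0.590).
Re-evaluating at (1.734, 0.590): F = (-0.29358, 1.01433), so ‖F‖₂ = 1.056.

1.056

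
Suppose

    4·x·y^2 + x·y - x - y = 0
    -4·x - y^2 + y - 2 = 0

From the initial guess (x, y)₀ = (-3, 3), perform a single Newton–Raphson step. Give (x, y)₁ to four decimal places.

(-1.2004, 2.3603)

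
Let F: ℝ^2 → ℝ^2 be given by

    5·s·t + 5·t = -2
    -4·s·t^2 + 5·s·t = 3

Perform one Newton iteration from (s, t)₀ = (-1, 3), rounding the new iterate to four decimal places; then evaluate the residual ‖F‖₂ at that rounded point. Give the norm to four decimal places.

2.7583

At (-1, 3): F = (2.0000, 18.0000).
Jacobian J = [[5·t, 5·s + 5], [-4·t^2 + 5·t, -8·s·t + 5·s]].
At the point, J = [[15.0000, 0.0000], [-21.0000, 19.0000]] (det J = 285.0000).
Solving J·Δ = −F gives Δ = (-0.1333, -1.0947).
Then the next iterate is (s, t)₁ = (-1.1333, 1.9053).
Re-evaluating at (-1.1333, 1.9053): F = (0.730118, 2.659896), so ‖F‖₂ = 2.7583.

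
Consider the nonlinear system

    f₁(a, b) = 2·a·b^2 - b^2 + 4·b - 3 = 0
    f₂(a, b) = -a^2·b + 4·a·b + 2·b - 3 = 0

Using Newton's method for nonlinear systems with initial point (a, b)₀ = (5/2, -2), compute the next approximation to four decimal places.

(4.5750, -0.2000)

At (5/2, -2): F = (5.0000, -14.5000).
Jacobian J = [[2·b^2, 4·a·b - 2·b + 4], [-2·a·b + 4·b, -a^2 + 4·a + 2]].
At the point, J = [[8.0000, -12.0000], [2.0000, 5.7500]] (det J = 70.0000).
Solving J·Δ = −F gives Δ = (2.0750, 1.8000).
Then the next iterate is (a, b)₁ = (4.5750, -0.2000).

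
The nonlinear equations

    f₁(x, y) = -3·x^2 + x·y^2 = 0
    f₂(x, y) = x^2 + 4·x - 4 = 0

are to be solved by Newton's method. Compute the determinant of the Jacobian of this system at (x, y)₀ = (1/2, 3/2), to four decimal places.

-7.5000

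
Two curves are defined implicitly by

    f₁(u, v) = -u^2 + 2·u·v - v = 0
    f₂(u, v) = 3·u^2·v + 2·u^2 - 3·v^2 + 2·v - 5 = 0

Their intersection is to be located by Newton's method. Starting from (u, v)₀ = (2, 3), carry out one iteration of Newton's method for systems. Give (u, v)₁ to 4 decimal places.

(1.4714, 1.6857)

At (2, 3): F = (5.0000, 18.0000).
Jacobian J = [[-2·u + 2·v, 2·u - 1], [6·u·v + 4·u, 3·u^2 - 6·v + 2]].
At the point, J = [[2.0000, 3.0000], [44.0000, -4.0000]] (det J = -140.0000).
Solving J·Δ = −F gives Δ = (-0.5286, -1.3143).
Then the next iterate is (u, v)₁ = (1.4714, 1.6857).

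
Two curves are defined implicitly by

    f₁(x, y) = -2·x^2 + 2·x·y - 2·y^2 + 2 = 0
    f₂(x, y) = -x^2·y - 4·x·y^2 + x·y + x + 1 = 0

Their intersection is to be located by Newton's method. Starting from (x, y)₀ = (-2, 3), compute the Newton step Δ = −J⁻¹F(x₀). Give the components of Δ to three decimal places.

(2.478, -0.082)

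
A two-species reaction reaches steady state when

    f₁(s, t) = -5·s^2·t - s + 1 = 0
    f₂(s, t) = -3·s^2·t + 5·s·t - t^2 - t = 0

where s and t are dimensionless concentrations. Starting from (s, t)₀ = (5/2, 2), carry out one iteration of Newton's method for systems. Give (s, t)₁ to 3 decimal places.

At (5/2, 2): F = (-64.000, -18.500).
Jacobian J = [[-10·s·t - 1, -5·s^2], [-6·s·t + 5·t, -3·s^2 + 5·s - 2·t - 1]].
At the point, J = [[-51.000, -31.250], [-20.000, -11.250]] (det J = -51.250).
Solving J·Δ = −F gives Δ = (2.768, -6.566).
Then the next iterate is (s, t)₁ = (5.268, -4.566).

(5.268, -4.566)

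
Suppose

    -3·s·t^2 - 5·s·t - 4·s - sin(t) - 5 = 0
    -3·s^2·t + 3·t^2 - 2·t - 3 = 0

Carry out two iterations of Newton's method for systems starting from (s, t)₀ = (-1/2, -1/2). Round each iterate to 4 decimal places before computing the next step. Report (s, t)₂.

(-1.6617, -0.2741)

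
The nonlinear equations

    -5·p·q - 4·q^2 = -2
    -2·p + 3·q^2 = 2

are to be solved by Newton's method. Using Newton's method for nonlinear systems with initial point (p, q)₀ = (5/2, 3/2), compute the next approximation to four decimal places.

At (5/2, 3/2): F = (-25.7500, -0.2500).
Jacobian J = [[-5·q, -5·p - 8·q], [-2, 6·q]].
At the point, J = [[-7.5000, -24.5000], [-2.0000, 9.0000]] (det J = -116.5000).
Solving J·Δ = −F gives Δ = (-2.0418, -0.4260).
Then the next iterate is (p, q)₁ = (0.4582, 1.0740).

(0.4582, 1.0740)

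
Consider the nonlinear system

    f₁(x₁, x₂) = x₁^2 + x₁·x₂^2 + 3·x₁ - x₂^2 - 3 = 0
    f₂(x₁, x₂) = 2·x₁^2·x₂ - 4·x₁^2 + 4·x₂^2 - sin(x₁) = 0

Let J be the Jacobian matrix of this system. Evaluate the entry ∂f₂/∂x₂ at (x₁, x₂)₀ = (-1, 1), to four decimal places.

10.0000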